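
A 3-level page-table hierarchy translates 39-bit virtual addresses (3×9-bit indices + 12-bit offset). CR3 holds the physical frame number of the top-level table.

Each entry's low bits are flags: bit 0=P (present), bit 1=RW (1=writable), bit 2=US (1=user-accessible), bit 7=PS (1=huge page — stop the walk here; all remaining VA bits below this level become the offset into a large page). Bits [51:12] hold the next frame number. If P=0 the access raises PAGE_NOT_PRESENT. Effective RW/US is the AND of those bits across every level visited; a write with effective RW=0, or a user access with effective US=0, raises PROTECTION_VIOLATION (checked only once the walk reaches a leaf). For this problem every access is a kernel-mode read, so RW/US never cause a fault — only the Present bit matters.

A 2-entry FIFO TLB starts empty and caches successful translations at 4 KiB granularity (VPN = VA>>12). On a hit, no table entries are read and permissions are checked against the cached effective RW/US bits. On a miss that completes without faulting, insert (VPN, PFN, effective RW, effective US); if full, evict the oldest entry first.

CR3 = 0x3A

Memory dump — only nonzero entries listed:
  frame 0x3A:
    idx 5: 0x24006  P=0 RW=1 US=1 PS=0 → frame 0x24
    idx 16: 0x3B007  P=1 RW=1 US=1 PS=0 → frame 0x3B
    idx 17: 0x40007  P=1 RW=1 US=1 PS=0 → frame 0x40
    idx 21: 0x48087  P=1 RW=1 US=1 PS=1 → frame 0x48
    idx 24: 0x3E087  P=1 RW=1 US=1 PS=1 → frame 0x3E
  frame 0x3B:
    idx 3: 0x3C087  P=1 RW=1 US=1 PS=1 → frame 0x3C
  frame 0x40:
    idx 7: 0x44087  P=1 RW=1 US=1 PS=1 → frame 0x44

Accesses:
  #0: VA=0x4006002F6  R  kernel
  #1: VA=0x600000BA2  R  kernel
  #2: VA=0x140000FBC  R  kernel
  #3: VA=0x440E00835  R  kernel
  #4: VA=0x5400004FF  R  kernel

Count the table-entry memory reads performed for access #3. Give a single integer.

Per-access translation:
#0 VA=0x4006002F6 (r,kernel):
  lvl0: tbl 0x3A, slot 16 ⇒ 0x3B007 (P1/RW1/US1/PS0)
  lvl1: tbl 0x3B, slot 3 ⇒ 0x3C087 (P1/RW1/US1/PS1)
  ✓ 0x3C2F6 (huge @L1)  — 2 lookups
#1 VA=0x600000BA2 (r,kernel):
  lvl0: tbl 0x3A, slot 24 ⇒ 0x3E087 (P1/RW1/US1/PS1)
  ✓ 0x3EBA2 (huge @L0)  — 1 lookups
#2 VA=0x140000FBC (r,kernel):
  lvl0: tbl 0x3A, slot 5 ⇒ 0x24006 (P0/RW1/US1/PS0)
  → PAGE_NOT_PRESENT  (1 entries read)
#3 VA=0x440E00835 (r,kernel):
  lvl0: tbl 0x3A, slot 17 ⇒ 0x40007 (P1/RW1/US1/PS0)
  lvl1: tbl 0x40, slot 7 ⇒ 0x44087 (P1/RW1/US1/PS1)
  ✓ 0x44835 (huge @L1)  — 2 lookups
#4 VA=0x5400004FF (r,kernel):
  lvl0: tbl 0x3A, slot 21 ⇒ 0x48087 (P1/RW1/US1/PS1)
  ✓ 0x484FF (huge @L0)  — 1 lookups

Entries read for #3: 2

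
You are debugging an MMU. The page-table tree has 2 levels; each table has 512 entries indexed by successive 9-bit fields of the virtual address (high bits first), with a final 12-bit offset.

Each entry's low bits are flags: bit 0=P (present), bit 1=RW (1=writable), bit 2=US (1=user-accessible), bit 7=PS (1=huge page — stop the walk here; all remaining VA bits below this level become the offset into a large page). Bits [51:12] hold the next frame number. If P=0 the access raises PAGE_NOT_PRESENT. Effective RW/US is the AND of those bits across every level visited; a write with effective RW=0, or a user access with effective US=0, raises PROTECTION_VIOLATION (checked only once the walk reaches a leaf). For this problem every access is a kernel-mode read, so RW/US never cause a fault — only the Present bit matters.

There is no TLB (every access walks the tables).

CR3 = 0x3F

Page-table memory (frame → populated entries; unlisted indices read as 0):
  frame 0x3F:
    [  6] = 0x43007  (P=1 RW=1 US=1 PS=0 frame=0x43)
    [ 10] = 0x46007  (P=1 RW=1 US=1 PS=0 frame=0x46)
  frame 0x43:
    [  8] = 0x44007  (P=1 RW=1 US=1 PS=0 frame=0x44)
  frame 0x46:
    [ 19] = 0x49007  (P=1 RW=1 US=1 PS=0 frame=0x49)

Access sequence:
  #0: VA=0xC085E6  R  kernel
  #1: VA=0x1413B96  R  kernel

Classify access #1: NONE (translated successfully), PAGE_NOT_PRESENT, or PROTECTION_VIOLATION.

Per-access translation:
#0 VA=0xC085E6 (r,kernel):
  L0 @0x3F[6] → 0x43007  P=1,RW=1,US=1,PS=0
  L1 @0x43[8] → 0x44007  P=1,RW=1,US=1,PS=0
  ✓ 0x445E6  — 2 lookups
#1 VA=0x1413B96 (r,kernel):
  L0 @0x3F[10] → 0x46007  P=1,RW=1,US=1,PS=0
  L1 @0x46[19] → 0x49007  P=1,RW=1,US=1,PS=0
  ✓ 0x49B96  — 2 lookups

Access #1 fault: NONE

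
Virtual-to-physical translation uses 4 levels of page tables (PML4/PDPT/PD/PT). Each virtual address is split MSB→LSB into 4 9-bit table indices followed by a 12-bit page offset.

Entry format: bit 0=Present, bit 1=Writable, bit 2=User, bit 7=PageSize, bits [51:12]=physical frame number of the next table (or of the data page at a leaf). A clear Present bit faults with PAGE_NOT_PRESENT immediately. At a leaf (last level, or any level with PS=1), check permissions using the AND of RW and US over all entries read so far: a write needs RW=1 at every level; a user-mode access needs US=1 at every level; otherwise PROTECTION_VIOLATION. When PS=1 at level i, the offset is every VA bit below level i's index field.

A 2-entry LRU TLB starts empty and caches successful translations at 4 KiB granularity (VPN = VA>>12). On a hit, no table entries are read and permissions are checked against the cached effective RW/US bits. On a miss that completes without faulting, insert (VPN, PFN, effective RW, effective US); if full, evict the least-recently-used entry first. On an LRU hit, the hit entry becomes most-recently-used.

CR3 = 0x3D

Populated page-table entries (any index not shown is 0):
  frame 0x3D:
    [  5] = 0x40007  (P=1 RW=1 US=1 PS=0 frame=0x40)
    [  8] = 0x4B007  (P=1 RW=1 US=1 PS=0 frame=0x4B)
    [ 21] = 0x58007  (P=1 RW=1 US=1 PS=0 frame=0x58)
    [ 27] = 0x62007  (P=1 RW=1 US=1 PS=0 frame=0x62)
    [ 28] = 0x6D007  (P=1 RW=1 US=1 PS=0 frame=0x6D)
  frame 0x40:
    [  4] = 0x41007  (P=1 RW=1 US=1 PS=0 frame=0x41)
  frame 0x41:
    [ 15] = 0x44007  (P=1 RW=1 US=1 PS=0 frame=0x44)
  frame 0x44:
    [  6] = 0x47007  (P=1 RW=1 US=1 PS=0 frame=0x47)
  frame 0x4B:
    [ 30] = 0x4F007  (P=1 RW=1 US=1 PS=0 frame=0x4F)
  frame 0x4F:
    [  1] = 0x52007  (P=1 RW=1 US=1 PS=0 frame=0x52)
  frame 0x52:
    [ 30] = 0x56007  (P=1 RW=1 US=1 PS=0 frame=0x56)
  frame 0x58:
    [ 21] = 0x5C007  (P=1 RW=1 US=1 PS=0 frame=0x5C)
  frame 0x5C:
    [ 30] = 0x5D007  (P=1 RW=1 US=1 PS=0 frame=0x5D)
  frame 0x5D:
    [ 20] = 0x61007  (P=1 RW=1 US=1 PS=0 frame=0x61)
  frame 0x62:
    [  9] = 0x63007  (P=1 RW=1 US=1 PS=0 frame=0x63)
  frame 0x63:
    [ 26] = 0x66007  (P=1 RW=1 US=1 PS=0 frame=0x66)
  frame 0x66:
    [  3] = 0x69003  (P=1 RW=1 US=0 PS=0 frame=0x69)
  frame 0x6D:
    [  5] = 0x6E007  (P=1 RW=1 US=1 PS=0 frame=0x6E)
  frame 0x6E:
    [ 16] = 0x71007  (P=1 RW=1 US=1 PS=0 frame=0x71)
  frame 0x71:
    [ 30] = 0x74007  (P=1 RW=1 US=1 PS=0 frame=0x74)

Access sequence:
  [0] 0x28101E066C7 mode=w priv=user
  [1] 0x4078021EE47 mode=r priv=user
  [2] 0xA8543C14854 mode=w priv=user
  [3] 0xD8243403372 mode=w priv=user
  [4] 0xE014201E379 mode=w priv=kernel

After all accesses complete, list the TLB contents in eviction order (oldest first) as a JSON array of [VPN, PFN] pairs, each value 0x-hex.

Walk each access:
#0 VA=0x28101E066C7 (w,user):
  lvl0: tbl 0x3D, slot 5 ⇒ 0x40007 (P1/RW1/US1/PS0)
  lvl1: tbl 0x40, slot 4 ⇒ 0x41007 (P1/RW1/US1/PS0)
  lvl2: tbl 0x41, slot 15 ⇒ 0x44007 (P1/RW1/US1/PS0)
  lvl3: tbl 0x44, slot 6 ⇒ 0x47007 (P1/RW1/US1/PS0)
  ⇒ phys 0x476C7  [4 reads]
#1 VA=0x4078021EE47 (r,user):
  lvl0: tbl 0x3D, slot 8 ⇒ 0x4B007 (P1/RW1/US1/PS0)
  lvl1: tbl 0x4B, slot 30 ⇒ 0x4F007 (P1/RW1/US1/PS0)
  lvl2: tbl 0x4F, slot 1 ⇒ 0x52007 (P1/RW1/US1/PS0)
  lvl3: tbl 0x52, slot 30 ⇒ 0x56007 (P1/RW1/US1/PS0)
  ⇒ phys 0x56E47  [4 reads]
#2 VA=0xA8543C14854 (w,user):
  lvl0: tbl 0x3D, slot 21 ⇒ 0x58007 (P1/RW1/US1/PS0)
  lvl1: tbl 0x58, slot 21 ⇒ 0x5C007 (P1/RW1/US1/PS0)
  lvl2: tbl 0x5C, slot 30 ⇒ 0x5D007 (P1/RW1/US1/PS0)
  lvl3: tbl 0x5D, slot 20 ⇒ 0x61007 (P1/RW1/US1/PS0)
  ⇒ phys 0x61854  [4 reads]
#3 VA=0xD8243403372 (w,user):
  lvl0: tbl 0x3D, slot 27 ⇒ 0x62007 (P1/RW1/US1/PS0)
  lvl1: tbl 0x62, slot 9 ⇒ 0x63007 (P1/RW1/US1/PS0)
  lvl2: tbl 0x63, slot 26 ⇒ 0x66007 (P1/RW1/US1/PS0)
  lvl3: tbl 0x66, slot 3 ⇒ 0x69003 (P1/RW1/US0/PS0)
  → PROTECTION_VIOLATION  (4 entries read)
#4 VA=0xE014201E379 (w,kernel):
  lvl0: tbl 0x3D, slot 28 ⇒ 0x6D007 (P1/RW1/US1/PS0)
  lvl1: tbl 0x6D, slot 5 ⇒ 0x6E007 (P1/RW1/US1/PS0)
  lvl2: tbl 0x6E, slot 16 ⇒ 0x71007 (P1/RW1/US1/PS0)
  lvl3: tbl 0x71, slot 30 ⇒ 0x74007 (P1/RW1/US1/PS0)
  ⇒ phys 0x74379  [4 reads]

TLB: [["0xA8543C14", "0x61"], ["0xE014201E", "0x74"]]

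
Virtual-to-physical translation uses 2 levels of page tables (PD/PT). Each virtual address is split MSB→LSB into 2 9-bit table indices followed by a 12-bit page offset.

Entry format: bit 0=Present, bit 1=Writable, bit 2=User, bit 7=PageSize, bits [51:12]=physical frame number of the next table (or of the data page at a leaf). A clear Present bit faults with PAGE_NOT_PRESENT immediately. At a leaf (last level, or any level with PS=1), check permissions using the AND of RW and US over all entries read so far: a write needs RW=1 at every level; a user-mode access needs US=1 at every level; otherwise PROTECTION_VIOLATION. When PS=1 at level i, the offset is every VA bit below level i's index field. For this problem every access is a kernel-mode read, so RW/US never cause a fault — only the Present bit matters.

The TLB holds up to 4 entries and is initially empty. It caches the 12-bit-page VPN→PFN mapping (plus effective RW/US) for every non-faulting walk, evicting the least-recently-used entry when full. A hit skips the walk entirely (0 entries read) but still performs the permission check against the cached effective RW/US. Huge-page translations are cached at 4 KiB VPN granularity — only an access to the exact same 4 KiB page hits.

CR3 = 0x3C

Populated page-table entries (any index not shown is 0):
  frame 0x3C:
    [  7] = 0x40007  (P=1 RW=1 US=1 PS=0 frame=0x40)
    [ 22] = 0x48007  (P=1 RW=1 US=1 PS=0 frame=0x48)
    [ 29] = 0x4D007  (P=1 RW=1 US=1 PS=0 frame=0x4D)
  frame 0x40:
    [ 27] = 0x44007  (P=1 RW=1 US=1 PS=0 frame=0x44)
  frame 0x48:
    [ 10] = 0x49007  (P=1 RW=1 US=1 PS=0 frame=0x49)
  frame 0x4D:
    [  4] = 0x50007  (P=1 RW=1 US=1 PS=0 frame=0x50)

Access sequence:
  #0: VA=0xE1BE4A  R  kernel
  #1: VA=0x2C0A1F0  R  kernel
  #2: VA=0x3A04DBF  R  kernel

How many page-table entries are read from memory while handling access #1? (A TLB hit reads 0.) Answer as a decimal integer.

Per-access translation:
#0 VA=0xE1BE4A (r,kernel):
  L0: frame=0x3C idx=7 entry=0x40007 [P=1 RW=1 US=1 PS=0]
  L1: frame=0x40 idx=27 entry=0x44007 [P=1 RW=1 US=1 PS=0]
  ⇒ phys 0x44E4A  [2 reads]
#1 VA=0x2C0A1F0 (r,kernel):
  L0: frame=0x3C idx=22 entry=0x48007 [P=1 RW=1 US=1 PS=0]
  L1: frame=0x48 idx=10 entry=0x49007 [P=1 RW=1 US=1 PS=0]
  ⇒ phys 0x491F0  [2 reads]
#2 VA=0x3A04DBF (r,kernel):
  L0: frame=0x3C idx=29 entry=0x4D007 [P=1 RW=1 US=1 PS=0]
  L1: frame=0x4D idx=4 entry=0x50007 [P=1 RW=1 US=1 PS=0]
  ⇒ phys 0x50DBF  [2 reads]

Entries read for #1: 2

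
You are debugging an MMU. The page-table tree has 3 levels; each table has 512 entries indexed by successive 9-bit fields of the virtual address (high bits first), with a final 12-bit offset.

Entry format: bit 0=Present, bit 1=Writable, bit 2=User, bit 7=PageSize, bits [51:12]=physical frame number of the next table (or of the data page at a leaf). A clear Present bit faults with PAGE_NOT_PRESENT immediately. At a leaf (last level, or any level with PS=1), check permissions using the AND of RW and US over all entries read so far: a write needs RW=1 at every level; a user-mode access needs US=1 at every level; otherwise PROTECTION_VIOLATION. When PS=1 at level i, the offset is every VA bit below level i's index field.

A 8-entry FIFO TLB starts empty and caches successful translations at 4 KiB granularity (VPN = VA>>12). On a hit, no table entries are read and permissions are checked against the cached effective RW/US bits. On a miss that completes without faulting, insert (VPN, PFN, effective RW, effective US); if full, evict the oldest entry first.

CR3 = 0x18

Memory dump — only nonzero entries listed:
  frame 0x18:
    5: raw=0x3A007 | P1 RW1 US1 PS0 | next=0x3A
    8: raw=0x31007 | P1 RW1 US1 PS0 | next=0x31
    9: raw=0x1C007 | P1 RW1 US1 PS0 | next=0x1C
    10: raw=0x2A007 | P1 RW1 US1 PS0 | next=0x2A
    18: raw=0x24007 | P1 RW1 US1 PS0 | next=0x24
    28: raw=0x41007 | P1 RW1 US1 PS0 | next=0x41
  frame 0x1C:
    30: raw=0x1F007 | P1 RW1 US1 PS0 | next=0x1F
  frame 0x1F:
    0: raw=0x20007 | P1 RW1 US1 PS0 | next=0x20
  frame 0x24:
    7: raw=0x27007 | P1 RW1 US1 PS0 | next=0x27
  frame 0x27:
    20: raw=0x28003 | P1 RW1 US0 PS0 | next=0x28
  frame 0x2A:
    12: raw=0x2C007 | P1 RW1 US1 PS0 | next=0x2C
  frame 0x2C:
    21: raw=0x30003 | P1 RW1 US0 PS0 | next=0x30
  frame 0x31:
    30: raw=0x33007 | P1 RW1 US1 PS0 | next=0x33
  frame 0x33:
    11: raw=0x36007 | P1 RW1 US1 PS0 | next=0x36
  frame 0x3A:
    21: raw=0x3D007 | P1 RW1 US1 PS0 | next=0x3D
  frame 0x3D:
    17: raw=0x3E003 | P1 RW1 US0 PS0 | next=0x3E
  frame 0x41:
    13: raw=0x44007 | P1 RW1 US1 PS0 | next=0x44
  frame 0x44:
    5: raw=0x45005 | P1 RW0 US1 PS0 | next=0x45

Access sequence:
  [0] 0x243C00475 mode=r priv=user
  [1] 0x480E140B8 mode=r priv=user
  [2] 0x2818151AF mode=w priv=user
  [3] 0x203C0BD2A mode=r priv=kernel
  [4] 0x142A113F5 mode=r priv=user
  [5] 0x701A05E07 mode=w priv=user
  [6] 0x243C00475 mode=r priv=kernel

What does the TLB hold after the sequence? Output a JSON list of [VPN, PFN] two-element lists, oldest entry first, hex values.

Per-access translation:
#0 VA=0x243C00475 (r,user):
  L0: frame=0x18 idx=9 entry=0x1C007 [P=1 RW=1 US=1 PS=0]
  L1: frame=0x1C idx=30 entry=0x1F007 [P=1 RW=1 US=1 PS=0]
  L2: frame=0x1F idx=0 entry=0x20007 [P=1 RW=1 US=1 PS=0]
  → PA=0x20475  (3 entries read)
#1 VA=0x480E140B8 (r,user):
  L0: frame=0x18 idx=18 entry=0x24007 [P=1 RW=1 US=1 PS=0]
  L1: frame=0x24 idx=7 entry=0x27007 [P=1 RW=1 US=1 PS=0]
  L2: frame=0x27 idx=20 entry=0x28003 [P=1 RW=1 US=0 PS=0]
  ✗ PROTECTION_VIOLATION  [3 reads]
#2 VA=0x2818151AF (w,user):
  L0: frame=0x18 idx=10 entry=0x2A007 [P=1 RW=1 US=1 PS=0]
  L1: frame=0x2A idx=12 entry=0x2C007 [P=1 RW=1 US=1 PS=0]
  L2: frame=0x2C idx=21 entry=0x30003 [P=1 RW=1 US=0 PS=0]
  ✗ PROTECTION_VIOLATION  [3 reads]
#3 VA=0x203C0BD2A (r,kernel):
  L0: frame=0x18 idx=8 entry=0x31007 [P=1 RW=1 US=1 PS=0]
  L1: frame=0x31 idx=30 entry=0x33007 [P=1 RW=1 US=1 PS=0]
  L2: frame=0x33 idx=11 entry=0x36007 [P=1 RW=1 US=1 PS=0]
  → PA=0x36D2A  (3 entries read)
#4 VA=0x142A113F5 (r,user):
  L0: frame=0x18 idx=5 entry=0x3A007 [P=1 RW=1 US=1 PS=0]
  L1: frame=0x3A idx=21 entry=0x3D007 [P=1 RW=1 US=1 PS=0]
  L2: frame=0x3D idx=17 entry=0x3E003 [P=1 RW=1 US=0 PS=0]
  ✗ PROTECTION_VIOLATION  [3 reads]
#5 VA=0x701A05E07 (w,user):
  L0: frame=0x18 idx=28 entry=0x41007 [P=1 RW=1 US=1 PS=0]
  L1: frame=0x41 idx=13 entry=0x44007 [P=1 RW=1 US=1 PS=0]
  L2: frame=0x44 idx=5 entry=0x45005 [P=1 RW=0 US=1 PS=0]
  ✗ PROTECTION_VIOLATION  [3 reads]
#6 VA=0x243C00475 (r,kernel):
  TLB hit vpn=0x243C00 → PA=0x20475

TLB: [["0x243C00", "0x20"], ["0x203C0B", "0x36"]]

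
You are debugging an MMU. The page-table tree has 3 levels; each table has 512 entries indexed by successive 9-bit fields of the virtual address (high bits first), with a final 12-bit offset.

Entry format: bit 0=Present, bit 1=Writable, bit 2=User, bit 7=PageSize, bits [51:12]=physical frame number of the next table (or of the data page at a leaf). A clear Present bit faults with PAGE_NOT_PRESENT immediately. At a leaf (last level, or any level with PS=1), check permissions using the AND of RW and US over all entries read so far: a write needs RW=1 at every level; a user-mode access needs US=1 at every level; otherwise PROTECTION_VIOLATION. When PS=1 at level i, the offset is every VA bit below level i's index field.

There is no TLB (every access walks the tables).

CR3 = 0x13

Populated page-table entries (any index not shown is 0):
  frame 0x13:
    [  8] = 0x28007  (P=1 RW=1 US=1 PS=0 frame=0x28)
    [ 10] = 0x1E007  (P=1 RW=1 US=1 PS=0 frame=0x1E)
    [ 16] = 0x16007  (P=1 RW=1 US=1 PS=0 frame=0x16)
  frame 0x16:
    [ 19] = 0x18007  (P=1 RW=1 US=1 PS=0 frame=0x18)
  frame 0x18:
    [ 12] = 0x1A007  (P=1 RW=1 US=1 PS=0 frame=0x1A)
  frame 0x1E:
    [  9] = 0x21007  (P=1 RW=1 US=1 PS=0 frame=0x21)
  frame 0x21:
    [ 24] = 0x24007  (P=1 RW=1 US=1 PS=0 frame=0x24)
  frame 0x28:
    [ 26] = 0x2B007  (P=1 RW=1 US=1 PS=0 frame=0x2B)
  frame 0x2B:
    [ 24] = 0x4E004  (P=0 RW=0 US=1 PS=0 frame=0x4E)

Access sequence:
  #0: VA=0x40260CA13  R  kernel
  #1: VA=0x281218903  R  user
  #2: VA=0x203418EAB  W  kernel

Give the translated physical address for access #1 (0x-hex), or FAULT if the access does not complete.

Trace:
#0 VA=0x40260CA13 (r,kernel):
  L0 @0x13[16] → 0x16007  P=1,RW=1,US=1,PS=0
  L1 @0x16[19] → 0x18007  P=1,RW=1,US=1,PS=0
  L2 @0x18[12] → 0x1A007  P=1,RW=1,US=1,PS=0
  ✓ 0x1AA13  — 3 lookups
#1 VA=0x281218903 (r,user):
  L0 @0x13[10] → 0x1E007  P=1,RW=1,US=1,PS=0
  L1 @0x1E[9] → 0x21007  P=1,RW=1,US=1,PS=0
  L2 @0x21[24] → 0x24007  P=1,RW=1,US=1,PS=0
  ✓ 0x24903  — 3 lookups
#2 VA=0x203418EAB (w,kernel):
  L0 @0x13[8] → 0x28007  P=1,RW=1,US=1,PS=0
  L1 @0x28[26] → 0x2B007  P=1,RW=1,US=1,PS=0
  L2 @0x2B[24] → 0x4E004  P=0,RW=0,US=1,PS=0
  → PAGE_NOT_PRESENT  (3 entries read)

Access #1 PA: 0x24903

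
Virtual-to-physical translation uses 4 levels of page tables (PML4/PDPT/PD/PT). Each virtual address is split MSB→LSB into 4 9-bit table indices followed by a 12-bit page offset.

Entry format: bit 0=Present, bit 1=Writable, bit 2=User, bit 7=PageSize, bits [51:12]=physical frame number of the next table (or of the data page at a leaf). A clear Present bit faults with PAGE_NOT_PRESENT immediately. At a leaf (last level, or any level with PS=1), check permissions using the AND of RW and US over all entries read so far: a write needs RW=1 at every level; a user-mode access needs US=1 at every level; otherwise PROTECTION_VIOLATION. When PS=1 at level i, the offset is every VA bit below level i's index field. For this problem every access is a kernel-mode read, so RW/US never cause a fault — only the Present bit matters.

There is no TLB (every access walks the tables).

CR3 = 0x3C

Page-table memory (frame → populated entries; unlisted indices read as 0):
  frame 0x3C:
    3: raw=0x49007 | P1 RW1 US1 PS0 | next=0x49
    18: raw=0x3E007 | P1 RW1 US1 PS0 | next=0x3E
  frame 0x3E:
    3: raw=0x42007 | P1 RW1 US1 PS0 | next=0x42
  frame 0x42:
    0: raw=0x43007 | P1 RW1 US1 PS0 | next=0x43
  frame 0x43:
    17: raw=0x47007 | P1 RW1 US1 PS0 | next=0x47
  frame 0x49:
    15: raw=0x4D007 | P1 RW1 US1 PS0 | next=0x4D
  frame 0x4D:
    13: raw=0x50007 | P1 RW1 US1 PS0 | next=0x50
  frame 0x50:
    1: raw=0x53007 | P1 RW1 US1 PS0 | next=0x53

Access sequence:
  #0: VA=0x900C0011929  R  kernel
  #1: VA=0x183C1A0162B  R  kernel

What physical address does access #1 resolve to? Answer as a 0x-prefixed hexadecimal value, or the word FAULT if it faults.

Trace:
#0 VA=0x900C0011929 (r,kernel):
  lvl0: tbl 0x3C, slot 18 ⇒ 0x3E007 (P1/RW1/US1/PS0)
  lvl1: tbl 0x3E, slot 3 ⇒ 0x42007 (P1/RW1/US1/PS0)
  lvl2: tbl 0x42, slot 0 ⇒ 0x43007 (P1/RW1/US1/PS0)
  lvl3: tbl 0x43, slot 17 ⇒ 0x47007 (P1/RW1/US1/PS0)
  ⇒ phys 0x47929  [4 reads]
#1 VA=0x183C1A0162B (r,kernel):
  lvl0: tbl 0x3C, slot 3 ⇒ 0x49007 (P1/RW1/US1/PS0)
  lvl1: tbl 0x49, slot 15 ⇒ 0x4D007 (P1/RW1/US1/PS0)
  lvl2: tbl 0x4D, slot 13 ⇒ 0x50007 (P1/RW1/US1/PS0)
  lvl3: tbl 0x50, slot 1 ⇒ 0x53007 (P1/RW1/US1/PS0)
  ⇒ phys 0x5362B  [4 reads]

Access #1 PA: 0x5362B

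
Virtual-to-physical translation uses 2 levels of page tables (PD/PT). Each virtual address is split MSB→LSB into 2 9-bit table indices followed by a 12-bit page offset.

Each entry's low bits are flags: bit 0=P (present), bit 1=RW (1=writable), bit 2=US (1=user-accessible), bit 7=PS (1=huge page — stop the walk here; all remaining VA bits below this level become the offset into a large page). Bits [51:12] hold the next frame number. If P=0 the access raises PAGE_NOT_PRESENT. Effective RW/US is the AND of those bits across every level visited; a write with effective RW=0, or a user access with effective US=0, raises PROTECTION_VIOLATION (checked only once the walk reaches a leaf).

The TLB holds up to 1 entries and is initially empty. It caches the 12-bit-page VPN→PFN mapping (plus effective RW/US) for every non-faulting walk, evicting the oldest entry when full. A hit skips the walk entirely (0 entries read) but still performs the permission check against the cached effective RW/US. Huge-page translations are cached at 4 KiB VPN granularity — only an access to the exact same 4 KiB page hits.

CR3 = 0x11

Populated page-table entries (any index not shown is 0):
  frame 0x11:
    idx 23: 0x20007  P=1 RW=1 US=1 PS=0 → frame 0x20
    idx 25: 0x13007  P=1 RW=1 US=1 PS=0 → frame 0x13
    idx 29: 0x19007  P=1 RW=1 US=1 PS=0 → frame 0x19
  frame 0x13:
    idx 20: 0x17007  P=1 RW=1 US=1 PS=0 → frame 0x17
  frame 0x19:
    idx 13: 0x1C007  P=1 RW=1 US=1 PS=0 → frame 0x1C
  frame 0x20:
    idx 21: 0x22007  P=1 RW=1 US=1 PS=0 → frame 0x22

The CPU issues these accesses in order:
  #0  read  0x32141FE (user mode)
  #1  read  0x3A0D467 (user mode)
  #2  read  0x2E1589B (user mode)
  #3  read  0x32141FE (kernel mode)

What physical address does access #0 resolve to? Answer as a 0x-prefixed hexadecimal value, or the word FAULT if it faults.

Trace:
#0 VA=0x32141FE (r,user):
  lvl0: tbl 0x11, slot 25 ⇒ 0x13007 (P1/RW1/US1/PS0)
  lvl1: tbl 0x13, slot 20 ⇒ 0x17007 (P1/RW1/US1/PS0)
  ⇒ phys 0x171FE  [2 reads]
#1 VA=0x3A0D467 (r,user):
  lvl0: tbl 0x11, slot 29 ⇒ 0x19007 (P1/RW1/US1/PS0)
  lvl1: tbl 0x19, slot 13 ⇒ 0x1C007 (P1/RW1/US1/PS0)
  ⇒ phys 0x1C467  [2 reads]
#2 VA=0x2E1589B (r,user):
  lvl0: tbl 0x11, slot 23 ⇒ 0x20007 (P1/RW1/US1/PS0)
  lvl1: tbl 0x20, slot 21 ⇒ 0x22007 (P1/RW1/US1/PS0)
  ⇒ phys 0x2289B  [2 reads]
#3 VA=0x32141FE (r,kernel):
  lvl0: tbl 0x11, slot 25 ⇒ 0x13007 (P1/RW1/US1/PS0)
  lvl1: tbl 0x13, slot 20 ⇒ 0x17007 (P1/RW1/US1/PS0)
  ⇒ phys 0x171FE  [2 reads]

Access #0 PA: 0x171FE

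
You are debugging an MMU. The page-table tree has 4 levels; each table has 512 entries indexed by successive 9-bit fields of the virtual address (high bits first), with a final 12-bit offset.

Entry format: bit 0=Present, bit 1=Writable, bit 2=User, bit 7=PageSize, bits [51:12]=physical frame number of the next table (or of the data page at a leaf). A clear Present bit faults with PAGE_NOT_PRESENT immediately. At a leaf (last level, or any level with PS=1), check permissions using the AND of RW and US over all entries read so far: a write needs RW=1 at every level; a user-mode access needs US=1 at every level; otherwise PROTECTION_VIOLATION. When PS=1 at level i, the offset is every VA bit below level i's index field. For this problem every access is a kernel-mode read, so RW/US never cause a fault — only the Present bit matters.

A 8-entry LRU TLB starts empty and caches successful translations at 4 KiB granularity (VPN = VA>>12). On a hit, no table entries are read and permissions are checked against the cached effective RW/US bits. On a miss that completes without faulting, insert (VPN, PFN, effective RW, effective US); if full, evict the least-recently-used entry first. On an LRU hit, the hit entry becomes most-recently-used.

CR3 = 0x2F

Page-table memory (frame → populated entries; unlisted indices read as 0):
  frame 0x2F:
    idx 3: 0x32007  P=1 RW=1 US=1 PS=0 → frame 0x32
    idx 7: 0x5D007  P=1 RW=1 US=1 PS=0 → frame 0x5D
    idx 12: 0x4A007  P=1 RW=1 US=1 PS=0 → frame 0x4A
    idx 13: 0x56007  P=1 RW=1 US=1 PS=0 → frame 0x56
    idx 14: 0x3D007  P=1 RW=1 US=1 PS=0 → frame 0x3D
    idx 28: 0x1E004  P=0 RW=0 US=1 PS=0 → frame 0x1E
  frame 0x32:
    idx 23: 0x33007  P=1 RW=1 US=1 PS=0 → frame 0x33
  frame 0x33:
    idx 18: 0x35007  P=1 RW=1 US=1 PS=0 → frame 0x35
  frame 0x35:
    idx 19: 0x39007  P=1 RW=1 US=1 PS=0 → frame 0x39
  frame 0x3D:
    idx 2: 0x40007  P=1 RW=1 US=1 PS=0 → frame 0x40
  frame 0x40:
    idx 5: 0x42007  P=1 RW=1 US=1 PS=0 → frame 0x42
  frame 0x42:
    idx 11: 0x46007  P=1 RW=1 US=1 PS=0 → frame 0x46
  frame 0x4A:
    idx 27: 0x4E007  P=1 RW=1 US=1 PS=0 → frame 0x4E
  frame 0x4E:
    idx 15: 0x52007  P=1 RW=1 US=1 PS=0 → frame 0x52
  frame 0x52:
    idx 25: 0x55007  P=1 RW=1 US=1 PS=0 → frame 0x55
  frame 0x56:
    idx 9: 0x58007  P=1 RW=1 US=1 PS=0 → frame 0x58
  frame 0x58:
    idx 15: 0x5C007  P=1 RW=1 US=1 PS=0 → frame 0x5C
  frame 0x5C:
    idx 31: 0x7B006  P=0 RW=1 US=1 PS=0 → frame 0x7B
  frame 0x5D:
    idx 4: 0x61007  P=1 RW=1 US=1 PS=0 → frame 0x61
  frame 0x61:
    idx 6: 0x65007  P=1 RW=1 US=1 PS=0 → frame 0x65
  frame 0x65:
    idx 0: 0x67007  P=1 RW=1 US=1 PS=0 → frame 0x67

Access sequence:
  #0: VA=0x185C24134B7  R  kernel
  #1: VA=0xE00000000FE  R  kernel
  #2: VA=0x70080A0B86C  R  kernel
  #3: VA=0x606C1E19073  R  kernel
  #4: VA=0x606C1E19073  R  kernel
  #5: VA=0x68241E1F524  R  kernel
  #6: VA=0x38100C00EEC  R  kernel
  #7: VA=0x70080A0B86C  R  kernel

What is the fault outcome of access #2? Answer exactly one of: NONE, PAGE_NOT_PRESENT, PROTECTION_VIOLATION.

Walk each access:
#0 VA=0x185C24134B7 (r,kernel):
  L0 @0x2F[3] → 0x32007  P=1,RW=1,US=1,PS=0
  L1 @0x32[23] → 0x33007  P=1,RW=1,US=1,PS=0
  L2 @0x33[18] → 0x35007  P=1,RW=1,US=1,PS=0
  L3 @0x35[19] → 0x39007  P=1,RW=1,US=1,PS=0
  ⇒ phys 0x394B7  [4 reads]
#1 VA=0xE00000000FE (r,kernel):
  L0 @0x2F[28] → 0x1E004  P=0,RW=0,US=1,PS=0
  ✗ PAGE_NOT_PRESENT  [1 reads]
#2 VA=0x70080A0B86C (r,kernel):
  L0 @0x2F[14] → 0x3D007  P=1,RW=1,US=1,PS=0
  L1 @0x3D[2] → 0x40007  P=1,RW=1,US=1,PS=0
  L2 @0x40[5] → 0x42007  P=1,RW=1,US=1,PS=0
  L3 @0x42[11] → 0x46007  P=1,RW=1,US=1,PS=0
  ⇒ phys 0x4686C  [4 reads]
#3 VA=0x606C1E19073 (r,kernel):
  L0 @0x2F[12] → 0x4A007  P=1,RW=1,US=1,PS=0
  L1 @0x4A[27] → 0x4E007  P=1,RW=1,US=1,PS=0
  L2 @0x4E[15] → 0x52007  P=1,RW=1,US=1,PS=0
  L3 @0x52[25] → 0x55007  P=1,RW=1,US=1,PS=0
  ⇒ phys 0x55073  [4 reads]
#4 VA=0x606C1E19073 (r,kernel):
  TLB hit vpn=0x606C1E19 → PA=0x55073
#5 VA=0x68241E1F524 (r,kernel):
  L0 @0x2F[13] → 0x56007  P=1,RW=1,US=1,PS=0
  L1 @0x56[9] → 0x58007  P=1,RW=1,US=1,PS=0
  L2 @0x58[15] → 0x5C007  P=1,RW=1,US=1,PS=0
  L3 @0x5C[31] → 0x7B006  P=0,RW=1,US=1,PS=0
  ✗ PAGE_NOT_PRESENT  [4 reads]
#6 VA=0x38100C00EEC (r,kernel):
  L0 @0x2F[7] → 0x5D007  P=1,RW=1,US=1,PS=0
  L1 @0x5D[4] → 0x61007  P=1,RW=1,US=1,PS=0
  L2 @0x61[6] → 0x65007  P=1,RW=1,US=1,PS=0
  L3 @0x65[0] → 0x67007  P=1,RW=1,US=1,PS=0
  ⇒ phys 0x67EEC  [4 reads]
#7 VA=0x70080A0B86C (r,kernel):
  TLB hit vpn=0x70080A0B → PA=0x4686C

Access #2 fault: NONE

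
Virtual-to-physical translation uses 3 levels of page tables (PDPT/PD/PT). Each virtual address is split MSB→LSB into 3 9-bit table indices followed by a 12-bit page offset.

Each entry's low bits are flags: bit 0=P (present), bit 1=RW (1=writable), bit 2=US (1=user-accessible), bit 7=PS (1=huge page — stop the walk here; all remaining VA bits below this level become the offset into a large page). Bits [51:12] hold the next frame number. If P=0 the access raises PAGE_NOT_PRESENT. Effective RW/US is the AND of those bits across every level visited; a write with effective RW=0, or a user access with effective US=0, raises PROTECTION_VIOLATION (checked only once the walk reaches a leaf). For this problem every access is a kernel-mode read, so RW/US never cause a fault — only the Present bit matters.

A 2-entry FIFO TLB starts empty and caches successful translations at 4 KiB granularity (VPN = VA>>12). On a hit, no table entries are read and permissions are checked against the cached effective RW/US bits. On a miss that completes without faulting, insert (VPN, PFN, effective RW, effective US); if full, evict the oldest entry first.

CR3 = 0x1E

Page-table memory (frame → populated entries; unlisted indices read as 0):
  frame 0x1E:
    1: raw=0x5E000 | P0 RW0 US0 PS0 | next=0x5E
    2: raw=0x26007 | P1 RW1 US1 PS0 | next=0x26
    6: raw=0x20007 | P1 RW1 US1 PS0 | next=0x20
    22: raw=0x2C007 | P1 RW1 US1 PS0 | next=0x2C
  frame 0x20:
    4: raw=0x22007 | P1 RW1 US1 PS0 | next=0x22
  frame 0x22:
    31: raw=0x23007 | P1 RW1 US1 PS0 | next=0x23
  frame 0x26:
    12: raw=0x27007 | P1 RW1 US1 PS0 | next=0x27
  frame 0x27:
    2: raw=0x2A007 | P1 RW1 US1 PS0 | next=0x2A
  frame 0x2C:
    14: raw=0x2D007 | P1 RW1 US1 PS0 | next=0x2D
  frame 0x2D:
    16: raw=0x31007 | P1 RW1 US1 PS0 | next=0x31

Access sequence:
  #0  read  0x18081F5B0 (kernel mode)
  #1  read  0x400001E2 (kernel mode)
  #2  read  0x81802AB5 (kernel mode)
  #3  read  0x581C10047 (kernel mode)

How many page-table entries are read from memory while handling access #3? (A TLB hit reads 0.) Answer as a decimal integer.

Walk each access:
#0 VA=0x18081F5B0 (r,kernel):
  [0] read 0x1E idx=6: raw=0x20007 flags P=1 W=1 U=1 S=0
  [1] read 0x20 idx=4: raw=0x22007 flags P=1 W=1 U=1 S=0
  [2] read 0x22 idx=31: raw=0x23007 flags P=1 W=1 U=1 S=0
  → PA=0x235B0  (3 entries read)
#1 VA=0x400001E2 (r,kernel):
  [0] read 0x1E idx=1: raw=0x5E000 flags P=0 W=0 U=0 S=0
  ✗ PAGE_NOT_PRESENT  [1 reads]
#2 VA=0x81802AB5 (r,kernel):
  [0] read 0x1E idx=2: raw=0x26007 flags P=1 W=1 U=1 S=0
  [1] read 0x26 idx=12: raw=0x27007 flags P=1 W=1 U=1 S=0
  [2] read 0x27 idx=2: raw=0x2A007 flags P=1 W=1 U=1 S=0
  → PA=0x2AAB5  (3 entries read)
#3 VA=0x581C10047 (r,kernel):
  [0] read 0x1E idx=22: raw=0x2C007 flags P=1 W=1 U=1 S=0
  [1] read 0x2C idx=14: raw=0x2D007 flags P=1 W=1 U=1 S=0
  [2] read 0x2D idx=16: raw=0x31007 flags P=1 W=1 U=1 S=0
  → PA=0x31047  (3 entries read)

Entries read for #3: 3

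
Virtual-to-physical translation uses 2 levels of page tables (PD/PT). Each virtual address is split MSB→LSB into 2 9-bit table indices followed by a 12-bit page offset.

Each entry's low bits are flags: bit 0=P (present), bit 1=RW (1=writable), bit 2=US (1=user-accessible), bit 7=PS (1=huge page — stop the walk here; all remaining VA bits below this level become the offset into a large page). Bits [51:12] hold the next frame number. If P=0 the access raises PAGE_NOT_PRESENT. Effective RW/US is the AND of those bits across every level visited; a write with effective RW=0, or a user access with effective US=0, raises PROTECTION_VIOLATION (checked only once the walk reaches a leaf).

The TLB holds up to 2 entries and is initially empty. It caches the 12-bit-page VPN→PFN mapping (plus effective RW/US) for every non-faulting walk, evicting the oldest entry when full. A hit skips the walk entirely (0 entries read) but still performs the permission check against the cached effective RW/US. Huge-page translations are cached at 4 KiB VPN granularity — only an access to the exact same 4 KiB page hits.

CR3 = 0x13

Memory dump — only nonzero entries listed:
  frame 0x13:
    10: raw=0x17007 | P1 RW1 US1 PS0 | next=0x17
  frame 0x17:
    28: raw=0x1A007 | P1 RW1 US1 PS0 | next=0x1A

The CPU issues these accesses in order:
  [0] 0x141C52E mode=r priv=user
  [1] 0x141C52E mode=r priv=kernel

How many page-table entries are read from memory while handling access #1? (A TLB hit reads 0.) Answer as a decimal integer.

Per-access translation:
#0 VA=0x141C52E (r,user):
  lvl0: tbl 0x13, slot 10 ⇒ 0x17007 (P1/RW1/US1/PS0)
  lvl1: tbl 0x17, slot 28 ⇒ 0x1A007 (P1/RW1/US1/PS0)
  ⇒ phys 0x1A52E  [2 reads]
#1 VA=0x141C52E (r,kernel):
  TLB hit vpn=0x141C → PA=0x1A52E

Entries read for #1: 0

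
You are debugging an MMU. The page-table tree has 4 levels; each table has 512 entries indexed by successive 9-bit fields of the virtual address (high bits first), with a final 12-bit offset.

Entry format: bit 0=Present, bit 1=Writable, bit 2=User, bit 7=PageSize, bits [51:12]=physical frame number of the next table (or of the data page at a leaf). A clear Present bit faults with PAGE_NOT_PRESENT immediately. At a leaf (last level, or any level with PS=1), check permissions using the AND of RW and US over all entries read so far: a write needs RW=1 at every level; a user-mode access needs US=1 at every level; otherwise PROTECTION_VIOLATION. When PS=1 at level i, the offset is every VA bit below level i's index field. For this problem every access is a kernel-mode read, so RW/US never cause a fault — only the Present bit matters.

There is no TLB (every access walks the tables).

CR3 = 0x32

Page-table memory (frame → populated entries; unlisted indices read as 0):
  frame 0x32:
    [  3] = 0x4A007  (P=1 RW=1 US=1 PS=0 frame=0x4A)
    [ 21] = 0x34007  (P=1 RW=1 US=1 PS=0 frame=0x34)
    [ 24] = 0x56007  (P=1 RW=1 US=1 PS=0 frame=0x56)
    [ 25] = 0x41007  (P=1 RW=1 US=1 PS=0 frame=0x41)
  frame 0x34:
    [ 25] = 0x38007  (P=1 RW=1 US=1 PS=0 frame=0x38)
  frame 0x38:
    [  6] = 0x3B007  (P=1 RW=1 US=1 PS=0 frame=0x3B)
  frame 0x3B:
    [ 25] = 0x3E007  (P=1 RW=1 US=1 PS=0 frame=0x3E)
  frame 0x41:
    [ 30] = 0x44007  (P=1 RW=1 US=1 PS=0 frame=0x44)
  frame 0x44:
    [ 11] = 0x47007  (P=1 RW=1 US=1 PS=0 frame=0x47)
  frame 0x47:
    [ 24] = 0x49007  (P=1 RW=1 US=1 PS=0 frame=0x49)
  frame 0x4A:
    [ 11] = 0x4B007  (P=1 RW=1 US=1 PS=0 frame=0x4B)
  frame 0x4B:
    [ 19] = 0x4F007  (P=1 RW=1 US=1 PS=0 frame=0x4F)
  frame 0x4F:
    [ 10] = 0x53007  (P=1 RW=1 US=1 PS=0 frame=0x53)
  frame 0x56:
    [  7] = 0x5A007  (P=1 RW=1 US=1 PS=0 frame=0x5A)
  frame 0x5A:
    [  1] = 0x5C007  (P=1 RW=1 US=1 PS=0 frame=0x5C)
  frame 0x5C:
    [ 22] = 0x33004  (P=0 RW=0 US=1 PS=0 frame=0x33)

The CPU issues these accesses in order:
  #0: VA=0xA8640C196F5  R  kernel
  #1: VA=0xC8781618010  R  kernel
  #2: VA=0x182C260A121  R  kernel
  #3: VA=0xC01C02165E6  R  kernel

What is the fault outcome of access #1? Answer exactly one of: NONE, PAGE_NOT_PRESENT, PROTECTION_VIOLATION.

Trace:
#0 VA=0xA8640C196F5 (r,kernel):
  L0 @0x32[21] → 0x34007  P=1,RW=1,US=1,PS=0
  L1 @0x34[25] → 0x38007  P=1,RW=1,US=1,PS=0
  L2 @0x38[6] → 0x3B007  P=1,RW=1,US=1,PS=0
  L3 @0x3B[25] → 0x3E007  P=1,RW=1,US=1,PS=0
  → PA=0x3E6F5  (4 entries read)
#1 VA=0xC8781618010 (r,kernel):
  L0 @0x32[25] → 0x41007  P=1,RW=1,US=1,PS=0
  L1 @0x41[30] → 0x44007  P=1,RW=1,US=1,PS=0
  L2 @0x44[11] → 0x47007  P=1,RW=1,US=1,PS=0
  L3 @0x47[24] → 0x49007  P=1,RW=1,US=1,PS=0
  → PA=0x49010  (4 entries read)
#2 VA=0x182C260A121 (r,kernel):
  L0 @0x32[3] → 0x4A007  P=1,RW=1,US=1,PS=0
  L1 @0x4A[11] → 0x4B007  P=1,RW=1,US=1,PS=0
  L2 @0x4B[19] → 0x4F007  P=1,RW=1,US=1,PS=0
  L3 @0x4F[10] → 0x53007  P=1,RW=1,US=1,PS=0
  → PA=0x53121  (4 entries read)
#3 VA=0xC01C02165E6 (r,kernel):
  L0 @0x32[24] → 0x56007  P=1,RW=1,US=1,PS=0
  L1 @0x56[7] → 0x5A007  P=1,RW=1,US=1,PS=0
  L2 @0x5A[1] → 0x5C007  P=1,RW=1,US=1,PS=0
  L3 @0x5C[22] → 0x33004  P=0,RW=0,US=1,PS=0
  → PAGE_NOT_PRESENT  (4 entries read)

Access #1 fault: NONE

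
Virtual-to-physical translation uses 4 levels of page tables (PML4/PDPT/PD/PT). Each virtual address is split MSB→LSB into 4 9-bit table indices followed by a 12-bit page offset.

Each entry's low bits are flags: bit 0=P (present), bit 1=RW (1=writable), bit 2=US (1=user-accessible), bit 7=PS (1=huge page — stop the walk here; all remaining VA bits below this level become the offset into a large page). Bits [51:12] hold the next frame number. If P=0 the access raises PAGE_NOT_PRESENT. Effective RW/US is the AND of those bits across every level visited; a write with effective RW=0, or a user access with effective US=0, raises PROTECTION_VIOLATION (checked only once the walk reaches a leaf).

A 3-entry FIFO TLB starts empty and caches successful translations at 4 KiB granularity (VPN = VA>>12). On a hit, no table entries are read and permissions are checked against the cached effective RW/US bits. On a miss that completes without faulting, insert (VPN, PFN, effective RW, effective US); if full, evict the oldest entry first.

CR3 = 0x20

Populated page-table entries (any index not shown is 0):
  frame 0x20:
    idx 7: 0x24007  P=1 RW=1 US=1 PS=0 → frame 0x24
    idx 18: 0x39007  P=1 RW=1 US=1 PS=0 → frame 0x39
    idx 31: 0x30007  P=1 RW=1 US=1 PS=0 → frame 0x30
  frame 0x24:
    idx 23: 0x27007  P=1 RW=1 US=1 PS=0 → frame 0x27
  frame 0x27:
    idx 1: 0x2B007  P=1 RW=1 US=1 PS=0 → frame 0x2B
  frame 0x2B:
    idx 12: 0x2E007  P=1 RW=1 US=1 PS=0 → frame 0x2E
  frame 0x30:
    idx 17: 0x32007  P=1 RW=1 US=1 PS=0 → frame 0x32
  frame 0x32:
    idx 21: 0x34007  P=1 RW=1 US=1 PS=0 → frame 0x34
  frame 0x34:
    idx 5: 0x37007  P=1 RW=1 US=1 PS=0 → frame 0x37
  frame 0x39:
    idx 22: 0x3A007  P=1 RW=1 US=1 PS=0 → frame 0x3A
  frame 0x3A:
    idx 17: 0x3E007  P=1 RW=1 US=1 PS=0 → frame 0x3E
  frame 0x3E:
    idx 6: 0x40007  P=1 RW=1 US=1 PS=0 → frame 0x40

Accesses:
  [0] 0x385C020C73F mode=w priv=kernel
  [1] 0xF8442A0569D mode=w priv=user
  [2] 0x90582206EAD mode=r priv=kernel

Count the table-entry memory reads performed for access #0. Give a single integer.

Trace:
#0 VA=0x385C020C73F (w,kernel):
  lvl0: tbl 0x20, slot 7 ⇒ 0x24007 (P1/RW1/US1/PS0)
  lvl1: tbl 0x24, slot 23 ⇒ 0x27007 (P1/RW1/US1/PS0)
  lvl2: tbl 0x27, slot 1 ⇒ 0x2B007 (P1/RW1/US1/PS0)
  lvl3: tbl 0x2B, slot 12 ⇒ 0x2E007 (P1/RW1/US1/PS0)
  → PA=0x2E73F  (4 entries read)
#1 VA=0xF8442A0569D (w,user):
  lvl0: tbl 0x20, slot 31 ⇒ 0x30007 (P1/RW1/US1/PS0)
  lvl1: tbl 0x30, slot 17 ⇒ 0x32007 (P1/RW1/US1/PS0)
  lvl2: tbl 0x32, slot 21 ⇒ 0x34007 (P1/RW1/US1/PS0)
  lvl3: tbl 0x34, slot 5 ⇒ 0x37007 (P1/RW1/US1/PS0)
  → PA=0x3769D  (4 entries read)
#2 VA=0x90582206EAD (r,kernel):
  lvl0: tbl 0x20, slot 18 ⇒ 0x39007 (P1/RW1/US1/PS0)
  lvl1: tbl 0x39, slot 22 ⇒ 0x3A007 (P1/RW1/US1/PS0)
  lvl2: tbl 0x3A, slot 17 ⇒ 0x3E007 (P1/RW1/US1/PS0)
  lvl3: tbl 0x3E, slot 6 ⇒ 0x40007 (P1/RW1/US1/PS0)
  → PA=0x40EAD  (4 entries read)

Entries read for #0: 4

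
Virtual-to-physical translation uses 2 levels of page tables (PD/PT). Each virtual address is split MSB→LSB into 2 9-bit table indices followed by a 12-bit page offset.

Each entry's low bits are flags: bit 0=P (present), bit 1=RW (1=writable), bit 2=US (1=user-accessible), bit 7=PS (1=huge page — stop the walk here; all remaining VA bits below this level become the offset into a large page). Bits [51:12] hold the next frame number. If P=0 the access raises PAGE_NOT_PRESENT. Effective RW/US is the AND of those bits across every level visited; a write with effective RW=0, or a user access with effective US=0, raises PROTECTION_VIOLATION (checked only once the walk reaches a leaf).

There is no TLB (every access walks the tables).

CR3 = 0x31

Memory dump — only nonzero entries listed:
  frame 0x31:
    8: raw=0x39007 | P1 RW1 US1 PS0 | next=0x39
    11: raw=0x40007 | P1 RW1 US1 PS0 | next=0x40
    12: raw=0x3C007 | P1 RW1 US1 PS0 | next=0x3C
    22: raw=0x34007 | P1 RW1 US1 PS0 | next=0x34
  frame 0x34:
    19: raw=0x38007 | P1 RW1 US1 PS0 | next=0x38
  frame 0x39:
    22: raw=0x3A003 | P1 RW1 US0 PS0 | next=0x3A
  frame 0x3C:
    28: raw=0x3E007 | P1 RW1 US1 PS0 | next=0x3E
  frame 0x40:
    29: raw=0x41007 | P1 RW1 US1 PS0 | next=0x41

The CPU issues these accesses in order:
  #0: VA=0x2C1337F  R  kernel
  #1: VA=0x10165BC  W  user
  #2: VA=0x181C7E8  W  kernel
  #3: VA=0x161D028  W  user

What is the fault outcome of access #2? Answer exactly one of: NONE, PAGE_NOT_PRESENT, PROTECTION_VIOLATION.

Per-access translation:
#0 VA=0x2C1337F (r,kernel):
  L0 @0x31[22] → 0x34007  P=1,RW=1,US=1,PS=0
  L1 @0x34[19] → 0x38007  P=1,RW=1,US=1,PS=0
  ⇒ phys 0x3837F  [2 reads]
#1 VA=0x10165BC (w,user):
  L0 @0x31[8] → 0x39007  P=1,RW=1,US=1,PS=0
  L1 @0x39[22] → 0x3A003  P=1,RW=1,US=0,PS=0
  ⇒ fault: PROTECTION_VIOLATION  — 2 lookups
#2 VA=0x181C7E8 (w,kernel):
  L0 @0x31[12] → 0x3C007  P=1,RW=1,US=1,PS=0
  L1 @0x3C[28] → 0x3E007  P=1,RW=1,US=1,PS=0
  ⇒ phys 0x3E7E8  [2 reads]
#3 VA=0x161D028 (w,user):
  L0 @0x31[11] → 0x40007  P=1,RW=1,US=1,PS=0
  L1 @0x40[29] → 0x41007  P=1,RW=1,US=1,PS=0
  ⇒ phys 0x41028  [2 reads]

Access #2 fault: NONE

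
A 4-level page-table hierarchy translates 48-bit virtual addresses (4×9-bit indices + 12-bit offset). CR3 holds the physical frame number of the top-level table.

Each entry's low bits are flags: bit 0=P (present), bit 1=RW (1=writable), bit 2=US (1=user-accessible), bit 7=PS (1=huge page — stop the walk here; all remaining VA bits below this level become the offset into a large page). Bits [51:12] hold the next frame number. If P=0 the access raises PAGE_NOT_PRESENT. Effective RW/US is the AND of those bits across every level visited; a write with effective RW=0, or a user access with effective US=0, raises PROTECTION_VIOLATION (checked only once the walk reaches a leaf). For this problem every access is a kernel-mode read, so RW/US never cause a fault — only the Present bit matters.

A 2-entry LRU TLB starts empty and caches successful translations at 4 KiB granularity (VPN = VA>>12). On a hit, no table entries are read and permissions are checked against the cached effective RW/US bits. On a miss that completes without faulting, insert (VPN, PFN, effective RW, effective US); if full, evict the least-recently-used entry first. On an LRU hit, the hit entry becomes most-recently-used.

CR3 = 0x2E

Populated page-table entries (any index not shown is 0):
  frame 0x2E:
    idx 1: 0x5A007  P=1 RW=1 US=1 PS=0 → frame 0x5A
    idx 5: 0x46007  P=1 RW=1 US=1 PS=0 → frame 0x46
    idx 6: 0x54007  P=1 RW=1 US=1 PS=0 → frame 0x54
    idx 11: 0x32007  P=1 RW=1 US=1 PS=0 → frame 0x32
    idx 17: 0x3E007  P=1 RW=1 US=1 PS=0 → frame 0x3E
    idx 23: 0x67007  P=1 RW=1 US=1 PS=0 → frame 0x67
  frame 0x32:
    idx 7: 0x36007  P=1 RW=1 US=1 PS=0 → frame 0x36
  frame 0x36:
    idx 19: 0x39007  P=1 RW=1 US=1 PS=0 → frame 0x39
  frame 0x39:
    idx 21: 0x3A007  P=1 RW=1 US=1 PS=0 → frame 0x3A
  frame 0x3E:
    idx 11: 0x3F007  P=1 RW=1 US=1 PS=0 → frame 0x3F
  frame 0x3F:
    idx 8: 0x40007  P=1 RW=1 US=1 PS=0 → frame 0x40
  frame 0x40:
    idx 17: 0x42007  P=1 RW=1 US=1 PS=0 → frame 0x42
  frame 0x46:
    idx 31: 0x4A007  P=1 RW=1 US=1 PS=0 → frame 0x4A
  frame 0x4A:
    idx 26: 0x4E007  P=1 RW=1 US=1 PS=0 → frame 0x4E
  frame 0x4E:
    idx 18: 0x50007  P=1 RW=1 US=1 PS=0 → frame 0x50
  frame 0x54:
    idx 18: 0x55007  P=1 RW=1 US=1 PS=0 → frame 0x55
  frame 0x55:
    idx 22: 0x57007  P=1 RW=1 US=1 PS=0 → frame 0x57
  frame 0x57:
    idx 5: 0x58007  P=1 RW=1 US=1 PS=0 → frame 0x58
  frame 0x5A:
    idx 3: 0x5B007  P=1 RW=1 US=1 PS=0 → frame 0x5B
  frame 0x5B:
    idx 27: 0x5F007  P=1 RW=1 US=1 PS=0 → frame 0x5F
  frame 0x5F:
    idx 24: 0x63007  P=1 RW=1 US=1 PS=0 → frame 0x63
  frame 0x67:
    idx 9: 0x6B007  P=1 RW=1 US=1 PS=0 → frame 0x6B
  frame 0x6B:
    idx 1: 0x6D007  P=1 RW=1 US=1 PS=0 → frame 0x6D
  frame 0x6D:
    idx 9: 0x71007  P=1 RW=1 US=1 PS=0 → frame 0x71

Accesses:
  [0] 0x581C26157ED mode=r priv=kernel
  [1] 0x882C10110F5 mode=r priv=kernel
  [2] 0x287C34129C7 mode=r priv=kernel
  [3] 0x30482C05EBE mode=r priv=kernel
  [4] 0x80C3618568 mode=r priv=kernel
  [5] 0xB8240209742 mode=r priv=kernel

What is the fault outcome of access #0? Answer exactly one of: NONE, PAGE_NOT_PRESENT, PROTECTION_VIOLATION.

Per-access translation:
#0 VA=0x581C26157ED (r,kernel):
  lvl0: tbl 0x2E, slot 11 ⇒ 0x32007 (P1/RW1/US1/PS0)
  lvl1: tbl 0x32, slot 7 ⇒ 0x36007 (P1/RW1/US1/PS0)
  lvl2: tbl 0x36, slot 19 ⇒ 0x39007 (P1/RW1/US1/PS0)
  lvl3: tbl 0x39, slot 21 ⇒ 0x3A007 (P1/RW1/US1/PS0)
  → PA=0x3A7ED  (4 entries read)
#1 VA=0x882C10110F5 (r,kernel):
  lvl0: tbl 0x2E, slot 17 ⇒ 0x3E007 (P1/RW1/US1/PS0)
  lvl1: tbl 0x3E, slot 11 ⇒ 0x3F007 (P1/RW1/US1/PS0)
  lvl2: tbl 0x3F, slot 8 ⇒ 0x40007 (P1/RW1/US1/PS0)
  lvl3: tbl 0x40, slot 17 ⇒ 0x42007 (P1/RW1/US1/PS0)
  → PA=0x420F5  (4 entries read)
#2 VA=0x287C34129C7 (r,kernel):
  lvl0: tbl 0x2E, slot 5 ⇒ 0x46007 (P1/RW1/US1/PS0)
  lvl1: tbl 0x46, slot 31 ⇒ 0x4A007 (P1/RW1/US1/PS0)
  lvl2: tbl 0x4A, slot 26 ⇒ 0x4E007 (P1/RW1/US1/PS0)
  lvl3: tbl 0x4E, slot 18 ⇒ 0x50007 (P1/RW1/US1/PS0)
  → PA=0x509C7  (4 entries read)
#3 VA=0x30482C05EBE (r,kernel):
  lvl0: tbl 0x2E, slot 6 ⇒ 0x54007 (P1/RW1/US1/PS0)
  lvl1: tbl 0x54, slot 18 ⇒ 0x55007 (P1/RW1/US1/PS0)
  lvl2: tbl 0x55, slot 22 ⇒ 0x57007 (P1/RW1/US1/PS0)
  lvl3: tbl 0x57, slot 5 ⇒ 0x58007 (P1/RW1/US1/PS0)
  → PA=0x58EBE  (4 entries read)
#4 VA=0x80C3618568 (r,kernel):
  lvl0: tbl 0x2E, slot 1 ⇒ 0x5A007 (P1/RW1/US1/PS0)
  lvl1: tbl 0x5A, slot 3 ⇒ 0x5B007 (P1/RW1/US1/PS0)
  lvl2: tbl 0x5B, slot 27 ⇒ 0x5F007 (P1/RW1/US1/PS0)
  lvl3: tbl 0x5F, slot 24 ⇒ 0x63007 (P1/RW1/US1/PS0)
  → PA=0x63568  (4 entries read)
#5 VA=0xB8240209742 (r,kernel):
  lvl0: tbl 0x2E, slot 23 ⇒ 0x67007 (P1/RW1/US1/PS0)
  lvl1: tbl 0x67, slot 9 ⇒ 0x6B007 (P1/RW1/US1/PS0)
  lvl2: tbl 0x6B, slot 1 ⇒ 0x6D007 (P1/RW1/US1/PS0)
  lvl3: tbl 0x6D, slot 9 ⇒ 0x71007 (P1/RW1/US1/PS0)
  → PA=0x71742  (4 entries read)

Access #0 fault: NONE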